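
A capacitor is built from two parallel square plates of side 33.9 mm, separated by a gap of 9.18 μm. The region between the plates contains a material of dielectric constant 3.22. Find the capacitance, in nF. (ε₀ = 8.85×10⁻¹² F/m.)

3.57 nF

A = (33.9 mm)² = 1.15×10⁻³ m².
C = κε₀A/d = 3.22 × 8.85×10⁻¹² × 1.15×10⁻³ / 9.18×10⁻⁶ = 3.57×10⁻⁹ F.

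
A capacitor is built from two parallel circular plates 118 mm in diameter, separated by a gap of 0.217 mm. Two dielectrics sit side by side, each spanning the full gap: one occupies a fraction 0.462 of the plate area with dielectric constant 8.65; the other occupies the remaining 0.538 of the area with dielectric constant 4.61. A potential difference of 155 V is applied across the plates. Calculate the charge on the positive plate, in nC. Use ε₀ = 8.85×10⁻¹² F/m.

Q ≈ 448 nC

A = π(118/2 mm)² = 1.09×10⁻² m².
Side-by-side slabs ⇒ two capacitors in parallel, each spanning the full gap.
C₁ = κ₁ε₀A₁/d = 8.65 × 8.85×10⁻¹² × 5.05×10⁻³ / 2.17×10⁻⁴ = 1.78×10⁻⁹ F.
C₂ = κ₂ε₀A₂/d = 4.61 × 8.85×10⁻¹² × 5.88×10⁻³ / 2.17×10⁻⁴ = 1.11×10⁻⁹ F.
C = C₁ + C₂ = 2.89×10⁻⁹ F.
Q = CV = 2.89×10⁻⁹ × 155 = 4.48×10⁻⁷ C.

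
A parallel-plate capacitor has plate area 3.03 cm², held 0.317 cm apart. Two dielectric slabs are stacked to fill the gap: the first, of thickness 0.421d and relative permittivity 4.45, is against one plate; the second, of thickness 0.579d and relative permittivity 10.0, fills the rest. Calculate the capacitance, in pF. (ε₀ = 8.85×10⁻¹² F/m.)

C ≈ 5.55 pF

A = 3.03 cm² = 3.03×10⁻⁴ m².
Stacked slabs ⇒ two capacitors in series, each with the full plate area.
C₁ = κ₁ε₀A/d₁ = 4.45 × 8.85×10⁻¹² × 3.03×10⁻⁴ / 1.33×10⁻³ = 8.94×10⁻¹² F.
C₂ = κ₂ε₀A/d₂ = 10.0 × 8.85×10⁻¹² × 3.03×10⁻⁴ / 1.84×10⁻³ = 1.46×10⁻¹¹ F.
C = (1/C₁ + 1/C₂)⁻¹ = 5.55×10⁻¹² F.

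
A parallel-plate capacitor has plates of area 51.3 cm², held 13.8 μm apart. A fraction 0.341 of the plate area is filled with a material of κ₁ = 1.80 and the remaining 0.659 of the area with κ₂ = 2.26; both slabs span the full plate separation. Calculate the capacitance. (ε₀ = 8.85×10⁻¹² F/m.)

A = 51.3 cm² = 5.13×10⁻³ m².
Side-by-side slabs ⇒ two capacitors in parallel, each spanning the full gap.
C₁ = κ₁ε₀A₁/d = 1.80 × 8.85×10⁻¹² × 1.75×10⁻³ / 1.38×10⁻⁵ = 2.02×10⁻⁹ F.
C₂ = κ₂ε₀A₂/d = 2.26 × 8.85×10⁻¹² × 3.38×10⁻³ / 1.38×10⁻⁵ = 4.90×10⁻⁹ F.
C = C₁ + C₂ = 6.92×10⁻⁹ F.

C ≈ 6.92 nF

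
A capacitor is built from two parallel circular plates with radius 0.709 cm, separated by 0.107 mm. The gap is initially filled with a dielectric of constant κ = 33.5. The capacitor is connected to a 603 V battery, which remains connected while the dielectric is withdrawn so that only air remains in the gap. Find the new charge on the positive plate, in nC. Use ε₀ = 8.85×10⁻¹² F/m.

7.88 nC

A = π(0.709 cm)² = 1.58×10⁻⁴ m².
Initially C₁ = κε₀A/d = 33.5 × 8.85×10⁻¹² × 1.58×10⁻⁴ / 1.07×10⁻⁴ = 4.38×10⁻¹⁰ F.
Q₁ = 2.64×10⁻⁷ C.
Battery connected ⇒ V is held fixed. C₂ = 0.0299 C₁ and Q = CV, so Q₂/Q₁ = C₂/C₁ = 0.0299.
Q₂ = 0.0299 × 2.64×10⁻⁷ = 7.88×10⁻⁹ C.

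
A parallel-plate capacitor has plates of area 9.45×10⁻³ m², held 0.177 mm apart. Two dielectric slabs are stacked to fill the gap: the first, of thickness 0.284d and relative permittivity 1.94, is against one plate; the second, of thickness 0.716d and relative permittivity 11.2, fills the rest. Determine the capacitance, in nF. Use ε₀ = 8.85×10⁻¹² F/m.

2.25 nF

Stacked slabs ⇒ two capacitors in series, each with the full plate area.
C₁ = κ₁ε₀A/d₁ = 1.94 × 8.85×10⁻¹² × 9.45×10⁻³ / 5.03×10⁻⁵ = 3.23×10⁻⁹ F.
C₂ = κ₂ε₀A/d₂ = 11.2 × 8.85×10⁻¹² × 9.45×10⁻³ / 1.27×10⁻⁴ = 7.39×10⁻⁹ F.
C = (1/C₁ + 1/C₂)⁻¹ = 2.25×10⁻⁹ F.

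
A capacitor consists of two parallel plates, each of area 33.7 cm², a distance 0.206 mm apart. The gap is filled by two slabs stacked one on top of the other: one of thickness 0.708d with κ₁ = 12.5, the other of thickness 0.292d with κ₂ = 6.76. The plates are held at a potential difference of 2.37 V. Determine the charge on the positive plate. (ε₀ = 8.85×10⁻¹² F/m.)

Q ≈ 3.44 nC

A = 33.7 cm² = 3.37×10⁻³ m².
Stacked slabs ⇒ two capacitors in series, each with the full plate area.
C₁ = κ₁ε₀A/d₁ = 12.5 × 8.85×10⁻¹² × 3.37×10⁻³ / 1.46×10⁻⁴ = 2.56×10⁻⁹ F.
C₂ = κ₂ε₀A/d₂ = 6.76 × 8.85×10⁻¹² × 3.37×10⁻³ / 6.02×10⁻⁵ = 3.35×10⁻⁹ F.
C = (1/C₁ + 1/C₂)⁻¹ = 1.45×10⁻⁹ F.
Q = CV = 1.45×10⁻⁹ × 2.37 = 3.44×10⁻⁹ C.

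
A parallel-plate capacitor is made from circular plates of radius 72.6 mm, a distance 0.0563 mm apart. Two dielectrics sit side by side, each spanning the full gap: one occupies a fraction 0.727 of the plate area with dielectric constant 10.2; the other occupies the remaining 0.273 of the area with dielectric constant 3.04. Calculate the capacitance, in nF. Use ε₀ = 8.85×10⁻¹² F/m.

21.5 nF

A = π(72.6 mm)² = 1.66×10⁻² m².
Side-by-side slabs ⇒ two capacitors in parallel, each spanning the full gap.
C₁ = κ₁ε₀A₁/d = 10.2 × 8.85×10⁻¹² × 1.20×10⁻² / 5.63×10⁻⁵ = 1.93×10⁻⁸ F.
C₂ = κ₂ε₀A₂/d = 3.04 × 8.85×10⁻¹² × 4.52×10⁻³ / 5.63×10⁻⁵ = 2.16×10⁻⁹ F.
C = C₁ + C₂ = 2.15×10⁻⁸ F.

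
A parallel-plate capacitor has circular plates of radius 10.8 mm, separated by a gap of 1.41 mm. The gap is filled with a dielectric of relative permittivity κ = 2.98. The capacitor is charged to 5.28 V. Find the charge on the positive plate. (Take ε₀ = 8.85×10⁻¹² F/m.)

A = π(10.8 mm)² = 3.66×10⁻⁴ m².
C = κε₀A/d = 2.98 × 8.85×10⁻¹² × 3.66×10⁻⁴ / 1.41×10⁻³ = 6.85×10⁻¹² F.
Q = CV = 6.85×10⁻¹² × 5.28 = 3.62×10⁻¹¹ C.

Q ≈ 36.2 pC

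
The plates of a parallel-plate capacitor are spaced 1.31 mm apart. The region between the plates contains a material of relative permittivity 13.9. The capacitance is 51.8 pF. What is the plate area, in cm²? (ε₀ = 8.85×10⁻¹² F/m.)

A = Cd/(κε₀) = 5.18×10⁻¹¹ × 1.31×10⁻³ / (13.9 × 8.85×10⁻¹²) = 5.52×10⁻⁴ m².

5.52 cm²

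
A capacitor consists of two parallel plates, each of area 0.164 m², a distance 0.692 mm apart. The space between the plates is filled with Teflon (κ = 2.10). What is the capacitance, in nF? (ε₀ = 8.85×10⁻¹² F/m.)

C = κε₀A/d = 2.10 × 8.85×10⁻¹² × 0.164 / 6.92×10⁻⁴ = 4.40×10⁻⁹ F.

4.40 nF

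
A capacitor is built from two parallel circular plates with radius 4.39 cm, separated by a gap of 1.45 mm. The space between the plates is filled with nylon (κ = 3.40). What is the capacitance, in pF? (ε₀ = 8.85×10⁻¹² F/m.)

A = π(4.39 cm)² = 6.05×10⁻³ m².
C = κε₀A/d = 3.40 × 8.85×10⁻¹² × 6.05×10⁻³ / 1.45×10⁻³ = 1.26×10⁻¹⁰ F.

C ≈ 126 pF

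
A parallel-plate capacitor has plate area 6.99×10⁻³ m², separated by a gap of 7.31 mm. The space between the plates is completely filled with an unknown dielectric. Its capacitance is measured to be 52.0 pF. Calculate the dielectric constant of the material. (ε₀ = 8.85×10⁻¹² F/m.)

κ = Cd/(ε₀A) = 5.20×10⁻¹¹ × 7.31×10⁻³ / (8.85×10⁻¹² × 6.99×10⁻³) = 6.14.

κ ≈ 6.14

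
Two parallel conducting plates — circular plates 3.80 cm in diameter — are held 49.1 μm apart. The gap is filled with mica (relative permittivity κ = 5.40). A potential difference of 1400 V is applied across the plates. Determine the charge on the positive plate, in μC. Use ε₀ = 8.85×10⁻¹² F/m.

1.55 μC

A = π(3.80/2 cm)² = 1.13×10⁻³ m².
C = κε₀A/d = 5.40 × 8.85×10⁻¹² × 1.13×10⁻³ / 4.91×10⁻⁵ = 1.10×10⁻⁹ F.
Q = CV = 1.10×10⁻⁹ × 1400 = 1.55×10⁻⁶ C.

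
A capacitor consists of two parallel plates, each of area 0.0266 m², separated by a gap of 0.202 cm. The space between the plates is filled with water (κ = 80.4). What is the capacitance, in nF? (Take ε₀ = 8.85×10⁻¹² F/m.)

C ≈ 9.37 nF

C = κε₀A/d = 80.4 × 8.85×10⁻¹² × 2.66×10⁻² / 2.02×10⁻³ = 9.37×10⁻⁹ F.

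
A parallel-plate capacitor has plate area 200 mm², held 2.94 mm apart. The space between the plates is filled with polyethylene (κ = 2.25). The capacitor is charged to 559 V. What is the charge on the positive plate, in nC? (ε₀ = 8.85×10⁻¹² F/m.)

Q ≈ 0.757 nC

A = 200 mm² = 2.00×10⁻⁴ m².
C = κε₀A/d = 2.25 × 8.85×10⁻¹² × 2.00×10⁻⁴ / 2.94×10⁻³ = 1.35×10⁻¹² F.
Q = CV = 1.35×10⁻¹² × 559 = 7.57×10⁻¹⁰ C.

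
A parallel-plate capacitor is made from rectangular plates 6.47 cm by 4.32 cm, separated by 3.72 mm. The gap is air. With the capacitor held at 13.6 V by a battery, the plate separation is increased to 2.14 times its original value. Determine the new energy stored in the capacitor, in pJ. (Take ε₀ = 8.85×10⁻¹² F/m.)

U ≈ 287 pJ

A = 6.47 × 4.32 cm² = 2.80×10⁻³ m².
Initially C₁ = ε₀A/d = 8.85×10⁻¹² × 2.80×10⁻³ / 3.72×10⁻³ = 6.65×10⁻¹² F.
U₁ = 6.15×10⁻¹⁰ J.
Battery connected ⇒ V is held fixed. C₂ = 0.467 C₁ and U = ½CV², so U₂/U₁ = C₂/C₁ = 0.467.
U₂ = 0.467 × 6.15×10⁻¹⁰ = 2.87×10⁻¹⁰ J.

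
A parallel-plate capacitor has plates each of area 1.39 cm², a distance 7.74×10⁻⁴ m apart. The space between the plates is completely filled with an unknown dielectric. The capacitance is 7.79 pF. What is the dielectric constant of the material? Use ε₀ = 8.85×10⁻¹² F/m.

A = 1.39 cm² = 1.39×10⁻⁴ m².
κ = Cd/(ε₀A) = 7.79×10⁻¹² × 7.74×10⁻⁴ / (8.85×10⁻¹² × 1.39×10⁻⁴) = 4.90.

κ ≈ 4.90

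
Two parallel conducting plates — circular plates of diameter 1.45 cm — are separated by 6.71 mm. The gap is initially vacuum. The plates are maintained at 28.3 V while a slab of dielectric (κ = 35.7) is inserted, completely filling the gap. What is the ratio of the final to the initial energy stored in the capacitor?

U₂/U₁ ≈ 35.7

Battery connected ⇒ V is held fixed.
C₂ = 35.7 C₁ and U = ½CV², so U₂/U₁ = C₂/C₁ = 35.7.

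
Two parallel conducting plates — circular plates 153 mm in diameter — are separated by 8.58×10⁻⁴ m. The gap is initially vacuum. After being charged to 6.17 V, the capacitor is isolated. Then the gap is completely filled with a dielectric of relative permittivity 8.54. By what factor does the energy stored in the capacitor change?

U₂/U₁ ≈ 0.117

Isolated ⇒ Q is held fixed.
C₂ = 8.54 C₁ and U = Q²/(2C), so U₂/U₁ = C₁/C₂ = 0.117.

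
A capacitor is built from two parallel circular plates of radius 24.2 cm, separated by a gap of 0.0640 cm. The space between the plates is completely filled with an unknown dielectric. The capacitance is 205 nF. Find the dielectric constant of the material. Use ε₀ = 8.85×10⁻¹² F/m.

A = π(24.2 cm)² = 0.184 m².
κ = Cd/(ε₀A) = 2.05×10⁻⁷ × 6.40×10⁻⁴ / (8.85×10⁻¹² × 0.184) = 80.6.

κ ≈ 80.6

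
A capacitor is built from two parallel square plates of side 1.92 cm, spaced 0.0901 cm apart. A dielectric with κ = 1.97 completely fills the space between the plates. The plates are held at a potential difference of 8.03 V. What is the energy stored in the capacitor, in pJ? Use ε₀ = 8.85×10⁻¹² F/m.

A = (1.92 cm)² = 3.69×10⁻⁴ m².
C = κε₀A/d = 1.97 × 8.85×10⁻¹² × 3.69×10⁻⁴ / 9.01×10⁻⁴ = 7.13×10⁻¹² F.
U = ½CV² = ½ × 7.13×10⁻¹² × (8.03)² = 2.30×10⁻¹⁰ J.

230 pJ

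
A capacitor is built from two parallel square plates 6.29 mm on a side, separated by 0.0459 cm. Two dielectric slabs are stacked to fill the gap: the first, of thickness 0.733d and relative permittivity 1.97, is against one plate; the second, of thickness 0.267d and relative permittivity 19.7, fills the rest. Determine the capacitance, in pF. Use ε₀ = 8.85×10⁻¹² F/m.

1.98 pF

A = (6.29 mm)² = 3.96×10⁻⁵ m².
Stacked slabs ⇒ two capacitors in series, each with the full plate area.
C₁ = κ₁ε₀A/d₁ = 1.97 × 8.85×10⁻¹² × 3.96×10⁻⁵ / 3.36×10⁻⁴ = 2.05×10⁻¹² F.
C₂ = κ₂ε₀A/d₂ = 19.7 × 8.85×10⁻¹² × 3.96×10⁻⁵ / 1.23×10⁻⁴ = 5.63×10⁻¹¹ F.
C = (1/C₁ + 1/C₂)⁻¹ = 1.98×10⁻¹² F.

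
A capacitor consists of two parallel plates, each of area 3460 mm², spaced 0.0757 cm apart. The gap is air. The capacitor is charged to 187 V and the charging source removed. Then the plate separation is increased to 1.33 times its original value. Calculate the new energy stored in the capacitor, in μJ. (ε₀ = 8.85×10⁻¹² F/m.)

U ≈ 0.941 μJ

A = 3460 mm² = 3.46×10⁻³ m².
Initially C₁ = ε₀A/d = 8.85×10⁻¹² × 3.46×10⁻³ / 7.57×10⁻⁴ = 4.05×10⁻¹¹ F.
U₁ = 7.07×10⁻⁷ J.
Isolated ⇒ Q is held fixed. C₂ = 0.752 C₁ and U = Q²/(2C), so U₂/U₁ = C₁/C₂ = 1.33.
U₂ = 1.33 × 7.07×10⁻⁷ = 9.41×10⁻⁷ J.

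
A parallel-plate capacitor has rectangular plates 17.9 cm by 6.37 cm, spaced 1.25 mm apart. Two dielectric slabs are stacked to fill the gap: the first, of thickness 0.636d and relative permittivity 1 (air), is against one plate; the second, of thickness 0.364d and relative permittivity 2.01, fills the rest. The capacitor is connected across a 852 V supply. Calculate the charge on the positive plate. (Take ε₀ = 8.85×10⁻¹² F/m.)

A = 17.9 × 6.37 cm² = 1.14×10⁻² m².
Stacked slabs ⇒ two capacitors in series, each with the full plate area.
C₁ = κ₁ε₀A/d₁ = 1.00 × 8.85×10⁻¹² × 1.14×10⁻² / 7.95×10⁻⁴ = 1.27×10⁻¹⁰ F.
C₂ = κ₂ε₀A/d₂ = 2.01 × 8.85×10⁻¹² × 1.14×10⁻² / 4.55×10⁻⁴ = 4.46×10⁻¹⁰ F.
C = (1/C₁ + 1/C₂)⁻¹ = 9.88×10⁻¹¹ F.
Q = CV = 9.88×10⁻¹¹ × 852 = 8.42×10⁻⁸ C.

84.2 nC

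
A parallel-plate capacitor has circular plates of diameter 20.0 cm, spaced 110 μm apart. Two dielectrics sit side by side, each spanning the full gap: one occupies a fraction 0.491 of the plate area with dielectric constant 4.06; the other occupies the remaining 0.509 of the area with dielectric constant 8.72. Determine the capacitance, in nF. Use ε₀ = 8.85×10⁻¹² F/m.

A = π(20.0/2 cm)² = 3.14×10⁻² m².
Side-by-side slabs ⇒ two capacitors in parallel, each spanning the full gap.
C₁ = κ₁ε₀A₁/d = 4.06 × 8.85×10⁻¹² × 1.54×10⁻² / 1.10×10⁻⁴ = 5.04×10⁻⁹ F.
C₂ = κ₂ε₀A₂/d = 8.72 × 8.85×10⁻¹² × 1.60×10⁻² / 1.10×10⁻⁴ = 1.12×10⁻⁸ F.
C = C₁ + C₂ = 1.63×10⁻⁸ F.

16.3 nF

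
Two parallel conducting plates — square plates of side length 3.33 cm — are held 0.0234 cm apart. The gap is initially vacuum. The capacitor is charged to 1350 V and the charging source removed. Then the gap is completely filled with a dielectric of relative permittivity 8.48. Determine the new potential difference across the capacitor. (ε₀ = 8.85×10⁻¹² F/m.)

V ≈ 159 V

A = (3.33 cm)² = 1.11×10⁻³ m².
Initially C₁ = ε₀A/d = 8.85×10⁻¹² × 1.11×10⁻³ / 2.34×10⁻⁴ = 4.19×10⁻¹¹ F.
V₁ = 1.35×10³ V.
Isolated ⇒ Q is held fixed. C₂ = 8.48 C₁ and V = Q/C, so V₂/V₁ = C₁/C₂ = 0.118.
V₂ = 0.118 × 1.35×10³ = 1.59×10² V.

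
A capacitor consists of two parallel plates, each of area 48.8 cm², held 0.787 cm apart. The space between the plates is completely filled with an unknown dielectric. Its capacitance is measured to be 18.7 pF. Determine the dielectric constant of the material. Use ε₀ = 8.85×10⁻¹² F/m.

A = 48.8 cm² = 4.88×10⁻³ m².
κ = Cd/(ε₀A) = 1.87×10⁻¹¹ × 7.87×10⁻³ / (8.85×10⁻¹² × 4.88×10⁻³) = 3.41.

3.41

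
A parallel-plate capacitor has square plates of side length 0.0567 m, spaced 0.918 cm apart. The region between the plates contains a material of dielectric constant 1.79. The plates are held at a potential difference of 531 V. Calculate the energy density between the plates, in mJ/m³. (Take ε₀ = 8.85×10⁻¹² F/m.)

26.5 mJ/m³

E = V/d = 531 / 9.18×10⁻³ = 5.78×10⁴ V/m.
u = ½κε₀E² = ½ × 1.79 × 8.85×10⁻¹² × (5.78×10⁴)² = 2.65×10⁻² J/m³.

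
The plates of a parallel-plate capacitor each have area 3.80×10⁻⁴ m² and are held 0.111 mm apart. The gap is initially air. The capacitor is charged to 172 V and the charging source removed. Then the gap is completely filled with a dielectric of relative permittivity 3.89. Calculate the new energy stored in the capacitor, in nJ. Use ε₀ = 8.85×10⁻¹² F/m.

Initially C₁ = ε₀A/d = 8.85×10⁻¹² × 3.80×10⁻⁴ / 1.11×10⁻⁴ = 3.03×10⁻¹¹ F.
U₁ = 4.48×10⁻⁷ J.
Isolated ⇒ Q is held fixed. C₂ = 3.89 C₁ and U = Q²/(2C), so U₂/U₁ = C₁/C₂ = 0.257.
U₂ = 0.257 × 4.48×10⁻⁷ = 1.15×10⁻⁷ J.

115 nJ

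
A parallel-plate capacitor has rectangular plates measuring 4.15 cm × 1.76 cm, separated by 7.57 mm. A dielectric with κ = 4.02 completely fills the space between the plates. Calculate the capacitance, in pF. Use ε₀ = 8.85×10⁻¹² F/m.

A = 4.15 × 1.76 cm² = 7.30×10⁻⁴ m².
C = κε₀A/d = 4.02 × 8.85×10⁻¹² × 7.30×10⁻⁴ / 7.57×10⁻³ = 3.43×10⁻¹² F.

3.43 pF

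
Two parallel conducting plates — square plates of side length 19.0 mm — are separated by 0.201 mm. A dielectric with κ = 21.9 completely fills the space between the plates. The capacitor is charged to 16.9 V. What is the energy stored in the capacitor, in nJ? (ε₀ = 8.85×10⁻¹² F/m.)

49.7 nJ

A = (19.0 mm)² = 3.61×10⁻⁴ m².
C = κε₀A/d = 21.9 × 8.85×10⁻¹² × 3.61×10⁻⁴ / 2.01×10⁻⁴ = 3.48×10⁻¹⁰ F.
U = ½CV² = ½ × 3.48×10⁻¹⁰ × (16.9)² = 4.97×10⁻⁸ J.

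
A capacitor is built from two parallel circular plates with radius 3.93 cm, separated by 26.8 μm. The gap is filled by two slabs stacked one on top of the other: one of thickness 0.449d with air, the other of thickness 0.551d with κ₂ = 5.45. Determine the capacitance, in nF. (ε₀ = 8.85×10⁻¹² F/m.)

C ≈ 2.91 nF

A = π(3.93 cm)² = 4.85×10⁻³ m².
Stacked slabs ⇒ two capacitors in series, each with the full plate area.
C₁ = κ₁ε₀A/d₁ = 1.00 × 8.85×10⁻¹² × 4.85×10⁻³ / 1.20×10⁻⁵ = 3.57×10⁻⁹ F.
C₂ = κ₂ε₀A/d₂ = 5.45 × 8.85×10⁻¹² × 4.85×10⁻³ / 1.48×10⁻⁵ = 1.58×10⁻⁸ F.
C = (1/C₁ + 1/C₂)⁻¹ = 2.91×10⁻⁹ F.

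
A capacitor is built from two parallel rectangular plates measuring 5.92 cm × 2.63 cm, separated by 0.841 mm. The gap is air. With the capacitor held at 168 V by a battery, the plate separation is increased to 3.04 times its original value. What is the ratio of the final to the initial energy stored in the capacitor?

Battery connected ⇒ V is held fixed.
C₂ = 0.329 C₁ and U = ½CV², so U₂/U₁ = C₂/C₁ = 0.329.

0.329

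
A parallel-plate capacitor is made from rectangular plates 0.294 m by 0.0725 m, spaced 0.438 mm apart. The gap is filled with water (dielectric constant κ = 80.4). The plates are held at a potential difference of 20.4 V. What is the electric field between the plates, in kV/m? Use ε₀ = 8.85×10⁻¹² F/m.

E ≈ 46.6 kV/m

E = V/d = 20.4 / 4.38×10⁻⁴ = 4.66×10⁴ V/m.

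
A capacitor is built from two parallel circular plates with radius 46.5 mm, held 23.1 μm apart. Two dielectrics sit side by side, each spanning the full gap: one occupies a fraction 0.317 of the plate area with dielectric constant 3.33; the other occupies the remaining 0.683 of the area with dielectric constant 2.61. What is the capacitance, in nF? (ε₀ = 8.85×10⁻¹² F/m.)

7.39 nF

A = π(46.5 mm)² = 6.79×10⁻³ m².
Side-by-side slabs ⇒ two capacitors in parallel, each spanning the full gap.
C₁ = κ₁ε₀A₁/d = 3.33 × 8.85×10⁻¹² × 2.15×10⁻³ / 2.31×10⁻⁵ = 2.75×10⁻⁹ F.
C₂ = κ₂ε₀A₂/d = 2.61 × 8.85×10⁻¹² × 4.64×10⁻³ / 2.31×10⁻⁵ = 4.64×10⁻⁹ F.
C = C₁ + C₂ = 7.39×10⁻⁹ F.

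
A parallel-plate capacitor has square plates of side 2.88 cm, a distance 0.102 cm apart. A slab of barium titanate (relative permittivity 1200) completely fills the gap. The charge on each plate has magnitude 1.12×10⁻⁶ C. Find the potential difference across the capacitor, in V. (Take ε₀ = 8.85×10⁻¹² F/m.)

A = (2.88 cm)² = 8.29×10⁻⁴ m².
C = κε₀A/d = 1200 × 8.85×10⁻¹² × 8.29×10⁻⁴ / 1.02×10⁻³ = 8.64×10⁻⁹ F.
V = Q/C = 1.12×10⁻⁶ / 8.64×10⁻⁹ = 1.30×10² V.

V ≈ 130 V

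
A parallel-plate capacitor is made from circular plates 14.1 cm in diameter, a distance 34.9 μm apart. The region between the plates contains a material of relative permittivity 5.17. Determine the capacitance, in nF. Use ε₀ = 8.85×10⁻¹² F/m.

A = π(14.1/2 cm)² = 1.56×10⁻² m².
C = κε₀A/d = 5.17 × 8.85×10⁻¹² × 1.56×10⁻² / 3.49×10⁻⁵ = 2.05×10⁻⁸ F.

20.5 nF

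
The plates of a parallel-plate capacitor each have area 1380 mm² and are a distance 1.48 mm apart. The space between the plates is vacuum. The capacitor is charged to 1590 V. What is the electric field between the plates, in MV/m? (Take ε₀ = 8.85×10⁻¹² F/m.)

E = V/d = 1590 / 1.48×10⁻³ = 1.07×10⁶ V/m.

E ≈ 1.07 MV/m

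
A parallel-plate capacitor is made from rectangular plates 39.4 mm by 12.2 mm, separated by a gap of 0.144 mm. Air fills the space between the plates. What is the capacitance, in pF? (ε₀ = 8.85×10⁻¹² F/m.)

A = 39.4 × 12.2 mm² = 4.81×10⁻⁴ m².
C = ε₀A/d = 8.85×10⁻¹² × 4.81×10⁻⁴ / 1.44×10⁻⁴ = 2.95×10⁻¹¹ F.

C ≈ 29.5 pF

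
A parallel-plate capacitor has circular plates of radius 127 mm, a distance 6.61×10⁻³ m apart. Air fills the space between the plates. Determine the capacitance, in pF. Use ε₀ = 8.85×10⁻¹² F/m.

67.8 pF

A = π(127 mm)² = 5.07×10⁻² m².
C = ε₀A/d = 8.85×10⁻¹² × 5.07×10⁻² / 6.61×10⁻³ = 6.78×10⁻¹¹ F.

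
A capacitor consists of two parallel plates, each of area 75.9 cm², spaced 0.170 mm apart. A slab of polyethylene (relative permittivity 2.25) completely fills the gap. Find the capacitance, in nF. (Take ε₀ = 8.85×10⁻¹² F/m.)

A = 75.9 cm² = 7.59×10⁻³ m².
C = κε₀A/d = 2.25 × 8.85×10⁻¹² × 7.59×10⁻³ / 1.70×10⁻⁴ = 8.89×10⁻¹⁰ F.

0.889 nF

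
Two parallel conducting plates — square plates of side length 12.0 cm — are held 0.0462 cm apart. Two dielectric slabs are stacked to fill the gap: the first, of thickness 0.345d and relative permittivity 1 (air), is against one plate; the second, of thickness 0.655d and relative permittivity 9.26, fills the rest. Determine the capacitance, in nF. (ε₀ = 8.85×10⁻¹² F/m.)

C ≈ 0.664 nF

A = (12.0 cm)² = 1.44×10⁻² m².
Stacked slabs ⇒ two capacitors in series, each with the full plate area.
C₁ = κ₁ε₀A/d₁ = 1.00 × 8.85×10⁻¹² × 1.44×10⁻² / 1.59×10⁻⁴ = 8.00×10⁻¹⁰ F.
C₂ = κ₂ε₀A/d₂ = 9.26 × 8.85×10⁻¹² × 1.44×10⁻² / 3.03×10⁻⁴ = 3.90×10⁻⁹ F.
C = (1/C₁ + 1/C₂)⁻¹ = 6.64×10⁻¹⁰ F.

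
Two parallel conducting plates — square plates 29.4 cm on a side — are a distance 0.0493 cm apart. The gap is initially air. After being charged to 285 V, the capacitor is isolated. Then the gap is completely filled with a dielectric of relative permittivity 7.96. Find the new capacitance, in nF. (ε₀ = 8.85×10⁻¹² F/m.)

C ≈ 12.4 nF

A = (29.4 cm)² = 8.64×10⁻² m².
Initially C₁ = ε₀A/d = 8.85×10⁻¹² × 8.64×10⁻² / 4.93×10⁻⁴ = 1.55×10⁻⁹ F.
C = κε₀A/d scales with κ, so C₂/C₁ = κ = 7.96.
C₂ = 7.96 × 1.55×10⁻⁹ = 1.24×10⁻⁸ F.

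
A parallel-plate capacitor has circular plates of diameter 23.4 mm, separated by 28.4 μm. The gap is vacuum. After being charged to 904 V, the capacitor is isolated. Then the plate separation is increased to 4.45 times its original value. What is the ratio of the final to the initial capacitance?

C₂/C₁ ≈ 0.225

C = ε₀A/d scales as 1/d, so C₂/C₁ = d₁/d₂ = 1/4.45 = 0.225.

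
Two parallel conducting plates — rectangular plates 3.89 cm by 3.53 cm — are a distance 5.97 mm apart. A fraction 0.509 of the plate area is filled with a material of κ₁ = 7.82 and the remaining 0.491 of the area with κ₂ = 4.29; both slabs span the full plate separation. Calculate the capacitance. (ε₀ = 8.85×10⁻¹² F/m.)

A = 3.89 × 3.53 cm² = 1.37×10⁻³ m².
Side-by-side slabs ⇒ two capacitors in parallel, each spanning the full gap.
C₁ = κ₁ε₀A₁/d = 7.82 × 8.85×10⁻¹² × 6.99×10⁻⁴ / 5.97×10⁻³ = 8.10×10⁻¹² F.
C₂ = κ₂ε₀A₂/d = 4.29 × 8.85×10⁻¹² × 6.74×10⁻⁴ / 5.97×10⁻³ = 4.29×10⁻¹² F.
C = C₁ + C₂ = 1.24×10⁻¹¹ F.

C ≈ 12.4 pF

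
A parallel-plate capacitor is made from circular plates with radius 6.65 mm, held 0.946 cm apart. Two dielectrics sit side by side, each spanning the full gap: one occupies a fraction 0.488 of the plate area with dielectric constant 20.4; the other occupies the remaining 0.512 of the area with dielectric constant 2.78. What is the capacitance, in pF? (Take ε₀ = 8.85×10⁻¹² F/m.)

A = π(6.65 mm)² = 1.39×10⁻⁴ m².
Side-by-side slabs ⇒ two capacitors in parallel, each spanning the full gap.
C₁ = κ₁ε₀A₁/d = 20.4 × 8.85×10⁻¹² × 6.78×10⁻⁵ / 9.46×10⁻³ = 1.29×10⁻¹² F.
C₂ = κ₂ε₀A₂/d = 2.78 × 8.85×10⁻¹² × 7.11×10⁻⁵ / 9.46×10⁻³ = 1.85×10⁻¹³ F.
C = C₁ + C₂ = 1.48×10⁻¹² F.

C ≈ 1.48 pF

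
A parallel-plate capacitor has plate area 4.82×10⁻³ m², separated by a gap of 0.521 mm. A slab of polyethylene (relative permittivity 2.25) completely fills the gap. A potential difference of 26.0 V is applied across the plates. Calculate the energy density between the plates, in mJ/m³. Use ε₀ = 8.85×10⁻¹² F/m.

u ≈ 24.8 mJ/m³

E = V/d = 26.0 / 5.21×10⁻⁴ = 4.99×10⁴ V/m.
u = ½κε₀E² = ½ × 2.25 × 8.85×10⁻¹² × (4.99×10⁴)² = 2.48×10⁻² J/m³.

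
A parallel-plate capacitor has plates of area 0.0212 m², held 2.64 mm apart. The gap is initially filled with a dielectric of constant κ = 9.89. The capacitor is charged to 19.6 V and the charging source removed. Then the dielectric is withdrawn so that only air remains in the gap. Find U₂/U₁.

U₂/U₁ ≈ 9.89

Isolated ⇒ Q is held fixed.
C₂ = 0.101 C₁ and U = Q²/(2C), so U₂/U₁ = C₁/C₂ = 9.89.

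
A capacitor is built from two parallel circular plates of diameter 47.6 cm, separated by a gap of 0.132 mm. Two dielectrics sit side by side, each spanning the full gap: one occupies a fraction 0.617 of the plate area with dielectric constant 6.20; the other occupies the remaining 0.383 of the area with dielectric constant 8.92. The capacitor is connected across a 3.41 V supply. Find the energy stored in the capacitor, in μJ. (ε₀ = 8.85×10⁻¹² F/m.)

0.502 μJ

A = π(47.6/2 cm)² = 0.178 m².
Side-by-side slabs ⇒ two capacitors in parallel, each spanning the full gap.
C₁ = κ₁ε₀A₁/d = 6.20 × 8.85×10⁻¹² × 0.110 / 1.32×10⁻⁴ = 4.56×10⁻⁸ F.
C₂ = κ₂ε₀A₂/d = 8.92 × 8.85×10⁻¹² × 6.82×10⁻² / 1.32×10⁻⁴ = 4.08×10⁻⁸ F.
C = C₁ + C₂ = 8.64×10⁻⁸ F.
U = ½CV² = ½ × 8.64×10⁻⁸ × (3.41)² = 5.02×10⁻⁷ J.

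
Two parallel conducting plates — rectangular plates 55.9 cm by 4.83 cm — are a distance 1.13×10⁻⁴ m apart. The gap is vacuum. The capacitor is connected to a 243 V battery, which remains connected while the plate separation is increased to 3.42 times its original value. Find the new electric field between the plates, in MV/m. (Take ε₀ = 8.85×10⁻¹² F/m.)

A = 55.9 × 4.83 cm² = 2.70×10⁻² m².
Initially C₁ = ε₀A/d = 8.85×10⁻¹² × 2.70×10⁻² / 1.13×10⁻⁴ = 2.11×10⁻⁹ F.
E₁ = 2.15×10⁶ V/m.
Battery connected ⇒ V is held fixed. E = V/d, so E₂/E₁ = d₁/d₂ = 0.292.
E₂ = 0.292 × 2.15×10⁶ = 6.29×10⁵ V/m.

0.629 MV/m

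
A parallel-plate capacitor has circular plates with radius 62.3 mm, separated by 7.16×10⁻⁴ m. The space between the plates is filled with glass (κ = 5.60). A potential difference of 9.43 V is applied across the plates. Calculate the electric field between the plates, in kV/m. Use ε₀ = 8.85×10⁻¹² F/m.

E = V/d = 9.43 / 7.16×10⁻⁴ = 1.32×10⁴ V/m.

E ≈ 13.2 kV/m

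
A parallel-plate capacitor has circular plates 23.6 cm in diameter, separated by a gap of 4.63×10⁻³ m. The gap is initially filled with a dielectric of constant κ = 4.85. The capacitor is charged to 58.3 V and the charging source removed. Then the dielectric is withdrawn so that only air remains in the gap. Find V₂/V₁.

V₂/V₁ ≈ 4.85

Isolated ⇒ Q is held fixed.
C₂ = 0.206 C₁ and V = Q/C, so V₂/V₁ = C₁/C₂ = 4.85.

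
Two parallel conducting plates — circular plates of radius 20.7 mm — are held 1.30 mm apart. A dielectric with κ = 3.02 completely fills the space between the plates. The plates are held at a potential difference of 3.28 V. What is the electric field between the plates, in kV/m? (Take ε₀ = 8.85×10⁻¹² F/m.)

E = V/d = 3.28 / 1.30×10⁻³ = 2.52×10³ V/m.

2.52 kV/m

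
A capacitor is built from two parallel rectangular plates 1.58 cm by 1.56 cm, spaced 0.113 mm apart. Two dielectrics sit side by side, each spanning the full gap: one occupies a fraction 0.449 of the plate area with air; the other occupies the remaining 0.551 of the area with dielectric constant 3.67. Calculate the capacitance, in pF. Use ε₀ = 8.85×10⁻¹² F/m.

A = 1.58 × 1.56 cm² = 2.46×10⁻⁴ m².
Side-by-side slabs ⇒ two capacitors in parallel, each spanning the full gap.
C₁ = κ₁ε₀A₁/d = 1.00 × 8.85×10⁻¹² × 1.11×10⁻⁴ / 1.13×10⁻⁴ = 8.67×10⁻¹² F.
C₂ = κ₂ε₀A₂/d = 3.67 × 8.85×10⁻¹² × 1.36×10⁻⁴ / 1.13×10⁻⁴ = 3.90×10⁻¹¹ F.
C = C₁ + C₂ = 4.77×10⁻¹¹ F.

C ≈ 47.7 pF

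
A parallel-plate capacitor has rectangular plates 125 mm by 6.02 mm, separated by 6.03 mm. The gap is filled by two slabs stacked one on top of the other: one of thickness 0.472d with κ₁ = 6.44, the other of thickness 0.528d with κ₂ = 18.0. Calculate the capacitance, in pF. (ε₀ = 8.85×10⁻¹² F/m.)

A = 125 × 6.02 mm² = 7.52×10⁻⁴ m².
Stacked slabs ⇒ two capacitors in series, each with the full plate area.
C₁ = κ₁ε₀A/d₁ = 6.44 × 8.85×10⁻¹² × 7.52×10⁻⁴ / 2.85×10⁻³ = 1.51×10⁻¹¹ F.
C₂ = κ₂ε₀A/d₂ = 18.0 × 8.85×10⁻¹² × 7.52×10⁻⁴ / 3.18×10⁻³ = 3.77×10⁻¹¹ F.
C = (1/C₁ + 1/C₂)⁻¹ = 1.08×10⁻¹¹ F.

C ≈ 10.8 pF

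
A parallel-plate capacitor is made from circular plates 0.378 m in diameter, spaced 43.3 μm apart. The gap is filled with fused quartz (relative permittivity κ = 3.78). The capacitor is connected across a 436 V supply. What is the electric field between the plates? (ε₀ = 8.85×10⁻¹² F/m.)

10.1 MV/m

E = V/d = 436 / 4.33×10⁻⁵ = 1.01×10⁷ V/m.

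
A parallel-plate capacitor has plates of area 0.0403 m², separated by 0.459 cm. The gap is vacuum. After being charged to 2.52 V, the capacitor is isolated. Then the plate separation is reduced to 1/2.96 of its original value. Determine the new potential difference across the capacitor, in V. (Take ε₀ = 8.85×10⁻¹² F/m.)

0.851 V

Initially C₁ = ε₀A/d = 8.85×10⁻¹² × 4.03×10⁻² / 4.59×10⁻³ = 7.77×10⁻¹¹ F.
V₁ = 2.52 V.
Isolated ⇒ Q is held fixed. C₂ = 2.96 C₁ and V = Q/C, so V₂/V₁ = C₁/C₂ = 0.338.
V₂ = 0.338 × 2.52 = 0.851 V.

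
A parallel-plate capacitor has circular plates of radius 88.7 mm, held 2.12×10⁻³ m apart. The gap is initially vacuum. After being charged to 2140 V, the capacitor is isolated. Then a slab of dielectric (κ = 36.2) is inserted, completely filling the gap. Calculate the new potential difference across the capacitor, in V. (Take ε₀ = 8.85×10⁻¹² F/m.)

A = π(88.7 mm)² = 2.47×10⁻² m².
Initially C₁ = ε₀A/d = 8.85×10⁻¹² × 2.47×10⁻² / 2.12×10⁻³ = 1.03×10⁻¹⁰ F.
V₁ = 2.14×10³ V.
Isolated ⇒ Q is held fixed. C₂ = 36.2 C₁ and V = Q/C, so V₂/V₁ = C₁/C₂ = 0.0276.
V₂ = 0.0276 × 2.14×10³ = 59.1 V.

59.1 V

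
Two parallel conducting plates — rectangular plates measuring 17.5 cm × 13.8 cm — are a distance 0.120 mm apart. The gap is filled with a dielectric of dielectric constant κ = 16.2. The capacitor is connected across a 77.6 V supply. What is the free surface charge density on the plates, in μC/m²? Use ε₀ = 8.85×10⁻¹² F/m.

A = 17.5 × 13.8 cm² = 2.42×10⁻² m².
C = κε₀A/d = 16.2 × 8.85×10⁻¹² × 2.42×10⁻² / 1.20×10⁻⁴ = 2.89×10⁻⁸ F.
σ = Q/A = CV/A = 2.89×10⁻⁸ × 77.6 / 2.42×10⁻² = 9.27×10⁻⁵ C/m².

92.7 μC/m²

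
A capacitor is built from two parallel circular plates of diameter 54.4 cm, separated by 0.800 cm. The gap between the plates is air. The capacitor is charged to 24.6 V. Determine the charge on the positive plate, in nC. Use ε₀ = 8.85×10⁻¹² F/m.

A = π(54.4/2 cm)² = 0.232 m².
C = ε₀A/d = 8.85×10⁻¹² × 0.232 / 8.00×10⁻³ = 2.57×10⁻¹⁰ F.
Q = CV = 2.57×10⁻¹⁰ × 24.6 = 6.33×10⁻⁹ C.

6.33 nC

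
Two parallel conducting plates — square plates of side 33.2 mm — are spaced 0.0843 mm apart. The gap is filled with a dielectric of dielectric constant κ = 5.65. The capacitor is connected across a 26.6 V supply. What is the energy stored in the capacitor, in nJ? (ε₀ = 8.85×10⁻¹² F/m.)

A = (33.2 mm)² = 1.10×10⁻³ m².
C = κε₀A/d = 5.65 × 8.85×10⁻¹² × 1.10×10⁻³ / 8.43×10⁻⁵ = 6.54×10⁻¹⁰ F.
U = ½CV² = ½ × 6.54×10⁻¹⁰ × (26.6)² = 2.31×10⁻⁷ J.

231 nJ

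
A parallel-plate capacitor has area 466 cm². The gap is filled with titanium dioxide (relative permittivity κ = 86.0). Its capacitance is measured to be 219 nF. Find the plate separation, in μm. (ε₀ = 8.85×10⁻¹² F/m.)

A = 466 cm² = 4.66×10⁻² m².
d = κε₀A/C = 86.0 × 8.85×10⁻¹² × 4.66×10⁻² / 2.19×10⁻⁷ = 1.62×10⁻⁴ m.

d ≈ 162 μm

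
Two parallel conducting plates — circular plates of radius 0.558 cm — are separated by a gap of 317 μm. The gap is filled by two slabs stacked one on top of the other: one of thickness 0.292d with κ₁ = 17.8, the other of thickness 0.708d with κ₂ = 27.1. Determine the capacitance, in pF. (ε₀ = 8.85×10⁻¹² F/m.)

A = π(0.558 cm)² = 9.78×10⁻⁵ m².
Stacked slabs ⇒ two capacitors in series, each with the full plate area.
C₁ = κ₁ε₀A/d₁ = 17.8 × 8.85×10⁻¹² × 9.78×10⁻⁵ / 9.26×10⁻⁵ = 1.66×10⁻¹⁰ F.
C₂ = κ₂ε₀A/d₂ = 27.1 × 8.85×10⁻¹² × 9.78×10⁻⁵ / 2.24×10⁻⁴ = 1.05×10⁻¹⁰ F.
C = (1/C₁ + 1/C₂)⁻¹ = 6.42×10⁻¹¹ F.

C ≈ 64.2 pF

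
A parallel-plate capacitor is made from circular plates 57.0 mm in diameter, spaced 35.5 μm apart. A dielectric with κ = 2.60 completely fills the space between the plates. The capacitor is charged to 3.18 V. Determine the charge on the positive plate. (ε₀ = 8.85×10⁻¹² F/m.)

A = π(57.0/2 mm)² = 2.55×10⁻³ m².
C = κε₀A/d = 2.60 × 8.85×10⁻¹² × 2.55×10⁻³ / 3.55×10⁻⁵ = 1.65×10⁻⁹ F.
Q = CV = 1.65×10⁻⁹ × 3.18 = 5.26×10⁻⁹ C.

Q ≈ 5.26 nC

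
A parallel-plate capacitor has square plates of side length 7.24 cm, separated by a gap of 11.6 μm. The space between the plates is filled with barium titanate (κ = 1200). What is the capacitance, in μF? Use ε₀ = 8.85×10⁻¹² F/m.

4.80 μF

A = (7.24 cm)² = 5.24×10⁻³ m².
C = κε₀A/d = 1200 × 8.85×10⁻¹² × 5.24×10⁻³ / 1.16×10⁻⁵ = 4.80×10⁻⁶ F.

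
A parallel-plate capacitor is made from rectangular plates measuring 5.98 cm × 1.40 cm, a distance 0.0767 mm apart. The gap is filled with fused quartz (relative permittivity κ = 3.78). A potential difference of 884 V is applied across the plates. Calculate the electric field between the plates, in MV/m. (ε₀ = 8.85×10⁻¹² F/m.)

E ≈ 11.5 MV/m

E = V/d = 884 / 7.67×10⁻⁵ = 1.15×10⁷ V/m.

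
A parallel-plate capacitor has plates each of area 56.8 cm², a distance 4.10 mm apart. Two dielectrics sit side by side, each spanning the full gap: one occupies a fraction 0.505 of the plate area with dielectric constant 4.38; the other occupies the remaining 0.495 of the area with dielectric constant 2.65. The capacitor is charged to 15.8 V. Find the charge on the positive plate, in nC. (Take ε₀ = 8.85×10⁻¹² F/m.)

A = 56.8 cm² = 5.68×10⁻³ m².
Side-by-side slabs ⇒ two capacitors in parallel, each spanning the full gap.
C₁ = κ₁ε₀A₁/d = 4.38 × 8.85×10⁻¹² × 2.87×10⁻³ / 4.10×10⁻³ = 2.71×10⁻¹¹ F.
C₂ = κ₂ε₀A₂/d = 2.65 × 8.85×10⁻¹² × 2.81×10⁻³ / 4.10×10⁻³ = 1.61×10⁻¹¹ F.
C = C₁ + C₂ = 4.32×10⁻¹¹ F.
Q = CV = 4.32×10⁻¹¹ × 15.8 = 6.83×10⁻¹⁰ C.

0.683 nC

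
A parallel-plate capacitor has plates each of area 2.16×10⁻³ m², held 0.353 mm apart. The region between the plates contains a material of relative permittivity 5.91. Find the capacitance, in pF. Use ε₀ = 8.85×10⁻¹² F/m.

C = κε₀A/d = 5.91 × 8.85×10⁻¹² × 2.16×10⁻³ / 3.53×10⁻⁴ = 3.20×10⁻¹⁰ F.

C ≈ 320 pF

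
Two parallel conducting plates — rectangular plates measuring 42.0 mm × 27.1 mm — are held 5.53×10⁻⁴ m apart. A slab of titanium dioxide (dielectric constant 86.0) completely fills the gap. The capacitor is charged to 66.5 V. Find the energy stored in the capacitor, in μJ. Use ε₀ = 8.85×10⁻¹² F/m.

U ≈ 3.46 μJ

A = 42.0 × 27.1 mm² = 1.14×10⁻³ m².
C = κε₀A/d = 86.0 × 8.85×10⁻¹² × 1.14×10⁻³ / 5.53×10⁻⁴ = 1.57×10⁻⁹ F.
U = ½CV² = ½ × 1.57×10⁻⁹ × (66.5)² = 3.46×10⁻⁶ J.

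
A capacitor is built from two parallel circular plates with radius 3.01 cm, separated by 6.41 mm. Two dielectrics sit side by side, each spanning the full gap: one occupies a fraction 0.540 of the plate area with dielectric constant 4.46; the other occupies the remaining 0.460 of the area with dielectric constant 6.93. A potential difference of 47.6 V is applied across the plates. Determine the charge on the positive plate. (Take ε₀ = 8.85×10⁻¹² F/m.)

Q ≈ 1.05 nC

A = π(3.01 cm)² = 2.85×10⁻³ m².
Side-by-side slabs ⇒ two capacitors in parallel, each spanning the full gap.
C₁ = κ₁ε₀A₁/d = 4.46 × 8.85×10⁻¹² × 1.54×10⁻³ / 6.41×10⁻³ = 9.46×10⁻¹² F.
C₂ = κ₂ε₀A₂/d = 6.93 × 8.85×10⁻¹² × 1.31×10⁻³ / 6.41×10⁻³ = 1.25×10⁻¹¹ F.
C = C₁ + C₂ = 2.20×10⁻¹¹ F.
Q = CV = 2.20×10⁻¹¹ × 47.6 = 1.05×10⁻⁹ C.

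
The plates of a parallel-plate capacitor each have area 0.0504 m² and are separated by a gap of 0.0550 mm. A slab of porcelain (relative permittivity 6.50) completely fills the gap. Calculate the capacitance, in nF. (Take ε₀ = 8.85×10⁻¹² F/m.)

C ≈ 52.7 nF

C = κε₀A/d = 6.50 × 8.85×10⁻¹² × 5.04×10⁻² / 5.50×10⁻⁵ = 5.27×10⁻⁸ F.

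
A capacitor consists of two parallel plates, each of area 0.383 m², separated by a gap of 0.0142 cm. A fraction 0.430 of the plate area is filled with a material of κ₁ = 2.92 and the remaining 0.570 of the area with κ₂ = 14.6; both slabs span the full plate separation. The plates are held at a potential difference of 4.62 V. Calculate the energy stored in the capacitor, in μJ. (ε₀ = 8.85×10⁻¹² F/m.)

Side-by-side slabs ⇒ two capacitors in parallel, each spanning the full gap.
C₁ = κ₁ε₀A₁/d = 2.92 × 8.85×10⁻¹² × 0.165 / 1.42×10⁻⁴ = 3.00×10⁻⁸ F.
C₂ = κ₂ε₀A₂/d = 14.6 × 8.85×10⁻¹² × 0.218 / 1.42×10⁻⁴ = 1.99×10⁻⁷ F.
C = C₁ + C₂ = 2.29×10⁻⁷ F.
U = ½CV² = ½ × 2.29×10⁻⁷ × (4.62)² = 2.44×10⁻⁶ J.

2.44 μJ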